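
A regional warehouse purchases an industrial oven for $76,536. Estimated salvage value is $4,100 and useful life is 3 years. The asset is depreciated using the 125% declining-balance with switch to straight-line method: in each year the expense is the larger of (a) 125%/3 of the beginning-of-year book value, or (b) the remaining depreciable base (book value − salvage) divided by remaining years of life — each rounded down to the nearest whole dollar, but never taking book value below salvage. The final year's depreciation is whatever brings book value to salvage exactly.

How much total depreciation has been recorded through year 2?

Depreciable base = $76,536 − $4,100 = $72,436.
Year 1: DB = ⌊$76,536 × 125%/3⌋ = $31,890; SL = ⌊$72,436/3⌋ = $24,145 → take DB $31,890. Book value $44,646.
Year 2: DB = ⌊$44,646 × 125%/3⌋ = $18,602; SL = ⌊$40,546/2⌋ = $20,273 → take SL $20,273. Book value $24,373.
Accumulated through year 2 = $76,536 − $24,373 = $52,163.

$52,163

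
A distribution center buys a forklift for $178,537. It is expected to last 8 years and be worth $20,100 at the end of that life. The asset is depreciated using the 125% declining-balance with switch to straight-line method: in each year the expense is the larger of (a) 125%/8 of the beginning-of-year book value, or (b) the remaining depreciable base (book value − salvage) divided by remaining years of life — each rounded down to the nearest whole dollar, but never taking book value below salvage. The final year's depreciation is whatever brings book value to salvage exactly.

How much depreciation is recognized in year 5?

Depreciable base = $178,537 − $20,100 = $158,437.
Year 1: DB = ⌊$178,537 × 125%/8⌋ = $27,896; SL = ⌊$158,437/8⌋ = $19,804 → take DB $27,896. Book value $150,641.
Year 2: DB = ⌊$150,641 × 125%/8⌋ = $23,537; SL = ⌊$130,541/7⌋ = $18,648 → take DB $23,537. Book value $127,104.
Year 3: DB = ⌊$127,104 × 125%/8⌋ = $19,860; SL = ⌊$107,004/6⌋ = $17,834 → take DB $19,860. Book value $107,244.
Year 4: DB = ⌊$107,244 × 125%/8⌋ = $16,756; SL = ⌊$87,144/5⌋ = $17,428 → take SL $17,428. Book value $89,816.
Year 5: DB = ⌊$89,816 × 125%/8⌋ = $14,033; SL = ⌊$69,716/4⌋ = $17,429 → take SL $17,429. Book value $72,387.

$17,429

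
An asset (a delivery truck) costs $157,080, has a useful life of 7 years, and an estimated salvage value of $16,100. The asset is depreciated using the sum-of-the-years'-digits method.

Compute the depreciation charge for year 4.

$20,140

Depreciable base = $157,080 − $16,100 = $140,980.
Sum of the years' digits = 7+6+5+4+3+2+1 = 28.
Year 1: $140,980 × 7/28 = $35,245. Book value $121,835.
Year 2: $140,980 × 6/28 = $30,210. Book value $91,625.
Year 3: $140,980 × 5/28 = $25,175. Book value $66,450.
Year 4: $140,980 × 4/28 = $20,140. Book value $46,310.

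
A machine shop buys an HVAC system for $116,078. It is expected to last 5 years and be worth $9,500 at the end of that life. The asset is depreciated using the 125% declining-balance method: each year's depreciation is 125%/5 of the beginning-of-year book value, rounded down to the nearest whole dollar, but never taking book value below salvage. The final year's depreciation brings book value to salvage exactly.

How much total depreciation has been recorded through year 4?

$79,349

Depreciable base = $116,078 − $9,500 = $106,578.
Year 1: ⌊$116,078 × 125%/5⌋ = $29,019. Book value $87,059.
Year 2: ⌊$87,059 × 125%/5⌋ = $21,764. Book value $65,295.
Year 3: ⌊$65,295 × 125%/5⌋ = $16,323. Book value $48,972.
Year 4: ⌊$48,972 × 125%/5⌋ = $12,243. Book value $36,729.
Accumulated through year 4 = $116,078 − $36,729 = $79,349.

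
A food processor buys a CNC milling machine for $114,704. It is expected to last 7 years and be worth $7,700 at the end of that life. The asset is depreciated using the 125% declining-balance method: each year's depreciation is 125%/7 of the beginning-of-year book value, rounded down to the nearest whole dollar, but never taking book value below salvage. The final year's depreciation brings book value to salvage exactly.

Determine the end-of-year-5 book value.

$42,899

Depreciable base = $114,704 − $7,700 = $107,004.
Year 1: ⌊$114,704 × 125%/7⌋ = $20,482. Book value $94,222.
Year 2: ⌊$94,222 × 125%/7⌋ = $16,825. Book value $77,397.
Year 3: ⌊$77,397 × 125%/7⌋ = $13,820. Book value $63,577.
Year 4: ⌊$63,577 × 125%/7⌋ = $11,353. Book value $52,224.
Year 5: ⌊$52,224 × 125%/7⌋ = $9,325. Book value $42,899.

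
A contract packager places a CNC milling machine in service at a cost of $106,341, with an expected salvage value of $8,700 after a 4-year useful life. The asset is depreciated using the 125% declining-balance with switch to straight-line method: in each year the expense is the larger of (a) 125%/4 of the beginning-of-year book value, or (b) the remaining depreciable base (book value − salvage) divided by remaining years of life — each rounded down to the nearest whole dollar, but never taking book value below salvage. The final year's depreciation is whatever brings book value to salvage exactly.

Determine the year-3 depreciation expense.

Depreciable base = $106,341 − $8,700 = $97,641.
Year 1: DB = ⌊$106,341 × 125%/4⌋ = $33,231; SL = ⌊$97,641/4⌋ = $24,410 → take DB $33,231. Book value $73,110.
Year 2: DB = ⌊$73,110 × 125%/4⌋ = $22,846; SL = ⌊$64,410/3⌋ = $21,470 → take DB $22,846. Book value $50,264.
Year 3: DB = ⌊$50,264 × 125%/4⌋ = $15,707; SL = ⌊$41,564/2⌋ = $20,782 → take SL $20,782. Book value $29,482.

$20,782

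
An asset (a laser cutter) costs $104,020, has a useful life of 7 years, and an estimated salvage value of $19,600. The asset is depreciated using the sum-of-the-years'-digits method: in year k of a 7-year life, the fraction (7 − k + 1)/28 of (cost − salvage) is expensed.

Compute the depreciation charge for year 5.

Depreciable base = $104,020 − $19,600 = $84,420.
Sum of the years' digits = 7+6+5+4+3+2+1 = 28.
Year 1: $84,420 × 7/28 = $21,105. Book value $82,915.
Year 2: $84,420 × 6/28 = $18,090. Book value $64,825.
Year 3: $84,420 × 5/28 = $15,075. Book value $49,750.
Year 4: $84,420 × 4/28 = $12,060. Book value $37,690.
Year 5: $84,420 × 3/28 = $9,045. Book value $28,645.

$9,045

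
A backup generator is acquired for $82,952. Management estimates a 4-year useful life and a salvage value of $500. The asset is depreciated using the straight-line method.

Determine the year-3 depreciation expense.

$20,613

Depreciable base = $82,952 − $500 = $82,452.
Annual expense = $82,452 / 4 = $20,613.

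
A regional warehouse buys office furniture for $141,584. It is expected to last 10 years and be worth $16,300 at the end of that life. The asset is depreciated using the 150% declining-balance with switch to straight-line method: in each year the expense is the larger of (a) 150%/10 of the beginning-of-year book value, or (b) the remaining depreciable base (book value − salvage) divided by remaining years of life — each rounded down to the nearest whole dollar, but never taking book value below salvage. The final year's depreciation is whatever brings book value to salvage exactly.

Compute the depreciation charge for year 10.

Depreciable base = $141,584 − $16,300 = $125,284.
Year 1: DB = ⌊$141,584 × 150%/10⌋ = $21,237; SL = ⌊$125,284/10⌋ = $12,528 → take DB $21,237. Book value $120,347.
Year 2: DB = ⌊$120,347 × 150%/10⌋ = $18,052; SL = ⌊$104,047/9⌋ = $11,560 → take DB $18,052. Book value $102,295.
Year 3: DB = ⌊$102,295 × 150%/10⌋ = $15,344; SL = ⌊$85,995/8⌋ = $10,749 → take DB $15,344. Book value $86,951.
Year 4: DB = ⌊$86,951 × 150%/10⌋ = $13,042; SL = ⌊$70,651/7⌋ = $10,093 → take DB $13,042. Book value $73,909.
Year 5: DB = ⌊$73,909 × 150%/10⌋ = $11,086; SL = ⌊$57,609/6⌋ = $9,601 → take DB $11,086. Book value $62,823.
Year 6: DB = ⌊$62,823 × 150%/10⌋ = $9,423; SL = ⌊$46,523/5⌋ = $9,304 → take DB $9,423. Book value $53,400.
Year 7: DB = ⌊$53,400 × 150%/10⌋ = $8,010; SL = ⌊$37,100/4⌋ = $9,275 → take SL $9,275. Book value $44,125.
Year 8: DB = ⌊$44,125 × 150%/10⌋ = $6,618; SL = ⌊$27,825/3⌋ = $9,275 → take SL $9,275. Book value $34,850.
Year 9: DB = ⌊$34,850 × 150%/10⌋ = $5,227; SL = ⌊$18,550/2⌋ = $9,275 → take SL $9,275. Book value $25,575.
Year 10 (final): $25,575 − $16,300 = $9,275. Book value $16,300.

$9,275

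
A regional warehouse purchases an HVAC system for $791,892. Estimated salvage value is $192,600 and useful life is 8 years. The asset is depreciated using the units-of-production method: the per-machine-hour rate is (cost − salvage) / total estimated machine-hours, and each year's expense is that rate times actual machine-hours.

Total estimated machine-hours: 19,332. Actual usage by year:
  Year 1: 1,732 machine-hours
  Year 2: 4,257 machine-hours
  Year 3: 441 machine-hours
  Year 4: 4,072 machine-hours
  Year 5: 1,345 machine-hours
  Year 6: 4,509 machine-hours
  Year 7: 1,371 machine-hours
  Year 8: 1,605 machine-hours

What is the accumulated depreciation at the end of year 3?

$199,330

Depreciable base = $791,892 − $192,600 = $599,292.
Rate = $599,292 / 19,332 machine-hours = $31 per machine-hour.
Year 1: 1,732 × $31 = $53,692. Book value $738,200.
Year 2: 4,257 × $31 = $131,967. Book value $606,233.
Year 3: 441 × $31 = $13,671. Book value $592,562.
Accumulated through year 3 = $791,892 − $592,562 = $199,330.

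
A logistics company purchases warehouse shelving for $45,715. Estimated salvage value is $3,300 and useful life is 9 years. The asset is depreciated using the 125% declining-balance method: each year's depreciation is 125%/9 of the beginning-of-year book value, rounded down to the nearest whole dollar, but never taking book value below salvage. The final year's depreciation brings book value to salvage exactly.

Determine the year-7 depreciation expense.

$2,588

Depreciable base = $45,715 − $3,300 = $42,415.
Year 1: ⌊$45,715 × 125%/9⌋ = $6,349. Book value $39,366.
Year 2: ⌊$39,366 × 125%/9⌋ = $5,467. Book value $33,899.
Year 3: ⌊$33,899 × 125%/9⌋ = $4,708. Book value $29,191.
Year 4: ⌊$29,191 × 125%/9⌋ = $4,054. Book value $25,137.
Year 5: ⌊$25,137 × 125%/9⌋ = $3,491. Book value $21,646.
Year 6: ⌊$21,646 × 125%/9⌋ = $3,006. Book value $18,640.
Year 7: ⌊$18,640 × 125%/9⌋ = $2,588. Book value $16,052.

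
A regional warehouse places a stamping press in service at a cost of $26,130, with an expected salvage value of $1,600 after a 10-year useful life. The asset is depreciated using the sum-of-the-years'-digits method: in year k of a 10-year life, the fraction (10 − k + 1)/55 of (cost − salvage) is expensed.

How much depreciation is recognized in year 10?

Depreciable base = $26,130 − $1,600 = $24,530.
Sum of the years' digits = 10+9+8+7+6+5+4+3+2+1 = 55.
Year 1: $24,530 × 10/55 = $4,460. Book value $21,670.
Year 2: $24,530 × 9/55 = $4,014. Book value $17,656.
Year 3: $24,530 × 8/55 = $3,568. Book value $14,088.
Year 4: $24,530 × 7/55 = $3,122. Book value $10,966.
Year 5: $24,530 × 6/55 = $2,676. Book value $8,290.
Year 6: $24,530 × 5/55 = $2,230. Book value $6,060.
Year 7: $24,530 × 4/55 = $1,784. Book value $4,276.
Year 8: $24,530 × 3/55 = $1,338. Book value $2,938.
Year 9: $24,530 × 2/55 = $892. Book value $2,046.
Year 10: $24,530 × 1/55 = $446. Book value $1,600.

$446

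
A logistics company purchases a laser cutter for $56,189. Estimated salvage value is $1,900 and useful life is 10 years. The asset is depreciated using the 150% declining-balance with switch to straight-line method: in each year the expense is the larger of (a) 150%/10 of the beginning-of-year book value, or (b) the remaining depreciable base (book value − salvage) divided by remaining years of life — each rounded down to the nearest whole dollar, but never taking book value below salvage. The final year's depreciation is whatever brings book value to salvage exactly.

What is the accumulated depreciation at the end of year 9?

Depreciable base = $56,189 − $1,900 = $54,289.
Year 1: DB = ⌊$56,189 × 150%/10⌋ = $8,428; SL = ⌊$54,289/10⌋ = $5,428 → take DB $8,428. Book value $47,761.
Year 2: DB = ⌊$47,761 × 150%/10⌋ = $7,164; SL = ⌊$45,861/9⌋ = $5,095 → take DB $7,164. Book value $40,597.
Year 3: DB = ⌊$40,597 × 150%/10⌋ = $6,089; SL = ⌊$38,697/8⌋ = $4,837 → take DB $6,089. Book value $34,508.
Year 4: DB = ⌊$34,508 × 150%/10⌋ = $5,176; SL = ⌊$32,608/7⌋ = $4,658 → take DB $5,176. Book value $29,332.
Year 5: DB = ⌊$29,332 × 150%/10⌋ = $4,399; SL = ⌊$27,432/6⌋ = $4,572 → take SL $4,572. Book value $24,760.
Year 6: DB = ⌊$24,760 × 150%/10⌋ = $3,714; SL = ⌊$22,860/5⌋ = $4,572 → take SL $4,572. Book value $20,188.
Year 7: DB = ⌊$20,188 × 150%/10⌋ = $3,028; SL = ⌊$18,288/4⌋ = $4,572 → take SL $4,572. Book value $15,616.
Year 8: DB = ⌊$15,616 × 150%/10⌋ = $2,342; SL = ⌊$13,716/3⌋ = $4,572 → take SL $4,572. Book value $11,044.
Year 9: DB = ⌊$11,044 × 150%/10⌋ = $1,656; SL = ⌊$9,144/2⌋ = $4,572 → take SL $4,572. Book value $6,472.
Accumulated through year 9 = $56,189 − $6,472 = $49,717.

$49,717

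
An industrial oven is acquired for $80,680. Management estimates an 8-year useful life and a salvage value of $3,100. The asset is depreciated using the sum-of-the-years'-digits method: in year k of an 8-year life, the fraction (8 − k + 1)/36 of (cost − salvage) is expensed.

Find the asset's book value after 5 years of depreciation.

Depreciable base = $80,680 − $3,100 = $77,580.
Sum of the years' digits = 8+7+6+5+4+3+2+1 = 36.
Year 1: $77,580 × 8/36 = $17,240. Book value $63,440.
Year 2: $77,580 × 7/36 = $15,085. Book value $48,355.
Year 3: $77,580 × 6/36 = $12,930. Book value $35,425.
Year 4: $77,580 × 5/36 = $10,775. Book value $24,650.
Year 5: $77,580 × 4/36 = $8,620. Book value $16,030.

$16,030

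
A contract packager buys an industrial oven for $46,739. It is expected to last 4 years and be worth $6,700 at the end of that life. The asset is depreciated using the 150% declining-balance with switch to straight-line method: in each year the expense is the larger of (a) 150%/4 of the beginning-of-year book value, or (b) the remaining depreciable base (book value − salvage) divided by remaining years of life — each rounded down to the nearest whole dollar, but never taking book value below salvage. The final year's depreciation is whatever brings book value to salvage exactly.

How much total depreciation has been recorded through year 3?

Depreciable base = $46,739 − $6,700 = $40,039.
Year 1: DB = ⌊$46,739 × 150%/4⌋ = $17,527; SL = ⌊$40,039/4⌋ = $10,009 → take DB $17,527. Book value $29,212.
Year 2: DB = ⌊$29,212 × 150%/4⌋ = $10,954; SL = ⌊$22,512/3⌋ = $7,504 → take DB $10,954. Book value $18,258.
Year 3: DB = ⌊$18,258 × 150%/4⌋ = $6,846; SL = ⌊$11,558/2⌋ = $5,779 → take DB $6,846. Book value $11,412.
Accumulated through year 3 = $46,739 − $11,412 = $35,327.

$35,327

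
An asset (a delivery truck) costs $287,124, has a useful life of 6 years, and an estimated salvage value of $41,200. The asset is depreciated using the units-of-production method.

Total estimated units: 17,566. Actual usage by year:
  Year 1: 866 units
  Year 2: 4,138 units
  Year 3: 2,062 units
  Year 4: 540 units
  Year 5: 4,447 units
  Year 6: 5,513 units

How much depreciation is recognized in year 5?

Depreciable base = $287,124 − $41,200 = $245,924.
Rate = $245,924 / 17,566 units = $14 per unit.
Year 1: 866 × $14 = $12,124. Book value $275,000.
Year 2: 4,138 × $14 = $57,932. Book value $217,068.
Year 3: 2,062 × $14 = $28,868. Book value $188,200.
Year 4: 540 × $14 = $7,560. Book value $180,640.
Year 5: 4,447 × $14 = $62,258. Book value $118,382.

$62,258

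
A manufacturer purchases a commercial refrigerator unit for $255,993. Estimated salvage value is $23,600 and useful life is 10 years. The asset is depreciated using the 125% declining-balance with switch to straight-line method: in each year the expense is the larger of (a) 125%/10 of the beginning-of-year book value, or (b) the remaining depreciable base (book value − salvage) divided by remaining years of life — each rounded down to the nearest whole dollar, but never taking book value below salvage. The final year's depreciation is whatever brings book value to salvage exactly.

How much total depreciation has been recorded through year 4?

$105,934

Depreciable base = $255,993 − $23,600 = $232,393.
Year 1: DB = ⌊$255,993 × 125%/10⌋ = $31,999; SL = ⌊$232,393/10⌋ = $23,239 → take DB $31,999. Book value $223,994.
Year 2: DB = ⌊$223,994 × 125%/10⌋ = $27,999; SL = ⌊$200,394/9⌋ = $22,266 → take DB $27,999. Book value $195,995.
Year 3: DB = ⌊$195,995 × 125%/10⌋ = $24,499; SL = ⌊$172,395/8⌋ = $21,549 → take DB $24,499. Book value $171,496.
Year 4: DB = ⌊$171,496 × 125%/10⌋ = $21,437; SL = ⌊$147,896/7⌋ = $21,128 → take DB $21,437. Book value $150,059.
Accumulated through year 4 = $255,993 − $150,059 = $105,934.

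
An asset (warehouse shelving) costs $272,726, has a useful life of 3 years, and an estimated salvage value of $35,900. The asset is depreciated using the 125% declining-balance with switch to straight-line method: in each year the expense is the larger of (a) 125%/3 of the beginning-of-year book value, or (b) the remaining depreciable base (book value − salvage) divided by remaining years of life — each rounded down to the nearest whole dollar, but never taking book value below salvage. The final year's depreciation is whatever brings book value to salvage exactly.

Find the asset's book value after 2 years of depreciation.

Depreciable base = $272,726 − $35,900 = $236,826.
Year 1: DB = ⌊$272,726 × 125%/3⌋ = $113,635; SL = ⌊$236,826/3⌋ = $78,942 → take DB $113,635. Book value $159,091.
Year 2: DB = ⌊$159,091 × 125%/3⌋ = $66,287; SL = ⌊$123,191/2⌋ = $61,595 → take DB $66,287. Book value $92,804.

$92,804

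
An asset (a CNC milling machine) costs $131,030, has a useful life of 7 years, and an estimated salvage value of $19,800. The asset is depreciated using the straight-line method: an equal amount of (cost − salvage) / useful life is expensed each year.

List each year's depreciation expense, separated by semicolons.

$15,890; $15,890; $15,890; $15,890; $15,890; $15,890; $15,890

Depreciable base = $131,030 − $19,800 = $111,230.
Annual expense = $111,230 / 7 = $15,890.
End of year 1: book value $115,140.
End of year 2: book value $99,250.
End of year 3: book value $83,360.
End of year 4: book value $67,470.
End of year 5: book value $51,580.
End of year 6: book value $35,690.
End of year 7: book value $19,800.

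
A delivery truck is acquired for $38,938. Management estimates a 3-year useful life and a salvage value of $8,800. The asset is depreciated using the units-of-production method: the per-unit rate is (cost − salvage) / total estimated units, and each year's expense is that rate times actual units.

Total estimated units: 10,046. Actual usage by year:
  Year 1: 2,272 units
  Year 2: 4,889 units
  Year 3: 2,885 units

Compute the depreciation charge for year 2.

$14,667

Depreciable base = $38,938 − $8,800 = $30,138.
Rate = $30,138 / 10,046 units = $3 per unit.
Year 1: 2,272 × $3 = $6,816. Book value $32,122.
Year 2: 4,889 × $3 = $14,667. Book value $17,455.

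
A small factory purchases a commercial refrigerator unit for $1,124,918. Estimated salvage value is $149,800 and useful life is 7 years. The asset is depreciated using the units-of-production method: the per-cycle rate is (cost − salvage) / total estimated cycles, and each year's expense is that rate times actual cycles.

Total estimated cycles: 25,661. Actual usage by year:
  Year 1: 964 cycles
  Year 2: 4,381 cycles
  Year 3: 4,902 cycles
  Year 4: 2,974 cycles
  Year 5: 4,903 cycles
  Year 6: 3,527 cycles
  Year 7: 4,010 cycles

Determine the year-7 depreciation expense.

$152,380

Depreciable base = $1,124,918 − $149,800 = $975,118.
Rate = $975,118 / 25,661 cycles = $38 per cycle.
Year 1: 964 × $38 = $36,632. Book value $1,088,286.
Year 2: 4,381 × $38 = $166,478. Book value $921,808.
Year 3: 4,902 × $38 = $186,276. Book value $735,532.
Year 4: 2,974 × $38 = $113,012. Book value $622,520.
Year 5: 4,903 × $38 = $186,314. Book value $436,206.
Year 6: 3,527 × $38 = $134,026. Book value $302,180.
Year 7: 4,010 × $38 = $152,380. Book value $149,800.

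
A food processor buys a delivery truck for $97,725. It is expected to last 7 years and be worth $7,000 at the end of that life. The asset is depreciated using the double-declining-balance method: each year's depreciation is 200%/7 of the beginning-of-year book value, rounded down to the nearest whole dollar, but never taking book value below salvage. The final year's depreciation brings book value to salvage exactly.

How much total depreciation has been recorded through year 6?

$84,745

Depreciable base = $97,725 − $7,000 = $90,725.
Year 1: ⌊$97,725 × 200%/7⌋ = $27,921. Book value $69,804.
Year 2: ⌊$69,804 × 200%/7⌋ = $19,944. Book value $49,860.
Year 3: ⌊$49,860 × 200%/7⌋ = $14,245. Book value $35,615.
Year 4: ⌊$35,615 × 200%/7⌋ = $10,175. Book value $25,440.
Year 5: ⌊$25,440 × 200%/7⌋ = $7,268. Book value $18,172.
Year 6: ⌊$18,172 × 200%/7⌋ = $5,192. Book value $12,980.
Accumulated through year 6 = $97,725 − $12,980 = $84,745.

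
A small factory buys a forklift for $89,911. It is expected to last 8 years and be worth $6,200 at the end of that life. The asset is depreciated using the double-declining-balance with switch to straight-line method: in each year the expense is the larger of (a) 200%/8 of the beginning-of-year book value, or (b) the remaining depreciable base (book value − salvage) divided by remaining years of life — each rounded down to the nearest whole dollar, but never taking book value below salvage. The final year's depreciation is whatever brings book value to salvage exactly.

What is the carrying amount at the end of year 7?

Depreciable base = $89,911 − $6,200 = $83,711.
Year 1: DB = ⌊$89,911 × 200%/8⌋ = $22,477; SL = ⌊$83,711/8⌋ = $10,463 → take DB $22,477. Book value $67,434.
Year 2: DB = ⌊$67,434 × 200%/8⌋ = $16,858; SL = ⌊$61,234/7⌋ = $8,747 → take DB $16,858. Book value $50,576.
Year 3: DB = ⌊$50,576 × 200%/8⌋ = $12,644; SL = ⌊$44,376/6⌋ = $7,396 → take DB $12,644. Book value $37,932.
Year 4: DB = ⌊$37,932 × 200%/8⌋ = $9,483; SL = ⌊$31,732/5⌋ = $6,346 → take DB $9,483. Book value $28,449.
Year 5: DB = ⌊$28,449 × 200%/8⌋ = $7,112; SL = ⌊$22,249/4⌋ = $5,562 → take DB $7,112. Book value $21,337.
Year 6: DB = ⌊$21,337 × 200%/8⌋ = $5,334; SL = ⌊$15,137/3⌋ = $5,045 → take DB $5,334. Book value $16,003.
Year 7: DB = ⌊$16,003 × 200%/8⌋ = $4,000; SL = ⌊$9,803/2⌋ = $4,901 → take SL $4,901. Book value $11,102.

$11,102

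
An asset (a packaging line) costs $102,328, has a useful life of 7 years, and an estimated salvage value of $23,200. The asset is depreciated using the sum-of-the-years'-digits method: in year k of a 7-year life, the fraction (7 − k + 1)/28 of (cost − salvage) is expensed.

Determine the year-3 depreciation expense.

Depreciable base = $102,328 − $23,200 = $79,128.
Sum of the years' digits = 7+6+5+4+3+2+1 = 28.
Year 1: $79,128 × 7/28 = $19,782. Book value $82,546.
Year 2: $79,128 × 6/28 = $16,956. Book value $65,590.
Year 3: $79,128 × 5/28 = $14,130. Book value $51,460.

$14,130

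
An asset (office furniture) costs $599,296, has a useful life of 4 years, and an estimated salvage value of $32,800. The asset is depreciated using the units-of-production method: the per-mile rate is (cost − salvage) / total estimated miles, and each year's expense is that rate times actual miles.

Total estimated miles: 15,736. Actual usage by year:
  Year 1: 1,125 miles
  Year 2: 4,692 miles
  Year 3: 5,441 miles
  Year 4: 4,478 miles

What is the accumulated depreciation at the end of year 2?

$209,412

Depreciable base = $599,296 − $32,800 = $566,496.
Rate = $566,496 / 15,736 miles = $36 per mile.
Year 1: 1,125 × $36 = $40,500. Book value $558,796.
Year 2: 4,692 × $36 = $168,912. Book value $389,884.
Accumulated through year 2 = $599,296 − $389,884 = $209,412.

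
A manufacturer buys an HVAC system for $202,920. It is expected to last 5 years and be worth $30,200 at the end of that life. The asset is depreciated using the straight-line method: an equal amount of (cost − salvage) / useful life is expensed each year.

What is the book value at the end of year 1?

$168,376

Depreciable base = $202,920 − $30,200 = $172,720.
Annual expense = $172,720 / 5 = $34,544.
End of year 1: book value $168,376.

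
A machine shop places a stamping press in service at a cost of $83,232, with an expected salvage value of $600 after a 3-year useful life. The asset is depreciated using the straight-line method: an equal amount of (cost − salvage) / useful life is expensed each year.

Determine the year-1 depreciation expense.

$27,544

Depreciable base = $83,232 − $600 = $82,632.
Annual expense = $82,632 / 3 = $27,544.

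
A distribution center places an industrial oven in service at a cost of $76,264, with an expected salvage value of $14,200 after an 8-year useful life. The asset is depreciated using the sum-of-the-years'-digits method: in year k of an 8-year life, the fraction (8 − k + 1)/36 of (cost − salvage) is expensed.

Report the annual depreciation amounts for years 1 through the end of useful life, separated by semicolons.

$13,792; $12,068; $10,344; $8,620; $6,896; $5,172; $3,448; $1,724

Depreciable base = $76,264 − $14,200 = $62,064.
Sum of the years' digits = 8+7+6+5+4+3+2+1 = 36.
Year 1: $62,064 × 8/36 = $13,792. Book value $62,472.
Year 2: $62,064 × 7/36 = $12,068. Book value $50,404.
Year 3: $62,064 × 6/36 = $10,344. Book value $40,060.
Year 4: $62,064 × 5/36 = $8,620. Book value $31,440.
Year 5: $62,064 × 4/36 = $6,896. Book value $24,544.
Year 6: $62,064 × 3/36 = $5,172. Book value $19,372.
Year 7: $62,064 × 2/36 = $3,448. Book value $15,924.
Year 8: $62,064 × 1/36 = $1,724. Book value $14,200.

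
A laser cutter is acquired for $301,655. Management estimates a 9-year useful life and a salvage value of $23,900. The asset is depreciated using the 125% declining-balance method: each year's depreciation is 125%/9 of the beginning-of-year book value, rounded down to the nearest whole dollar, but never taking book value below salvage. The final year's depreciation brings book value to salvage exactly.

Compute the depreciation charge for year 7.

Depreciable base = $301,655 − $23,900 = $277,755.
Year 1: ⌊$301,655 × 125%/9⌋ = $41,896. Book value $259,759.
Year 2: ⌊$259,759 × 125%/9⌋ = $36,077. Book value $223,682.
Year 3: ⌊$223,682 × 125%/9⌋ = $31,066. Book value $192,616.
Year 4: ⌊$192,616 × 125%/9⌋ = $26,752. Book value $165,864.
Year 5: ⌊$165,864 × 125%/9⌋ = $23,036. Book value $142,828.
Year 6: ⌊$142,828 × 125%/9⌋ = $19,837. Book value $122,991.
Year 7: ⌊$122,991 × 125%/9⌋ = $17,082. Book value $105,909.

$17,082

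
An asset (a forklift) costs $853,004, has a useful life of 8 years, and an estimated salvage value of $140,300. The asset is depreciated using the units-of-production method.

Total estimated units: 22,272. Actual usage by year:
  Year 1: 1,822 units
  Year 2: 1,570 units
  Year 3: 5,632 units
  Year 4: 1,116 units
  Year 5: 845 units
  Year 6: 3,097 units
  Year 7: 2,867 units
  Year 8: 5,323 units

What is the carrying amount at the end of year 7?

$310,636

Depreciable base = $853,004 − $140,300 = $712,704.
Rate = $712,704 / 22,272 units = $32 per unit.
Year 1: 1,822 × $32 = $58,304. Book value $794,700.
Year 2: 1,570 × $32 = $50,240. Book value $744,460.
Year 3: 5,632 × $32 = $180,224. Book value $564,236.
Year 4: 1,116 × $32 = $35,712. Book value $528,524.
Year 5: 845 × $32 = $27,040. Book value $501,484.
Year 6: 3,097 × $32 = $99,104. Book value $402,380.
Year 7: 2,867 × $32 = $91,744. Book value $310,636.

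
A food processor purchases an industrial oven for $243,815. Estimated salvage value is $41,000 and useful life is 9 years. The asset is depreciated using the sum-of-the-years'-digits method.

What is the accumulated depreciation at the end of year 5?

$157,745

Depreciable base = $243,815 − $41,000 = $202,815.
Sum of the years' digits = 9+8+7+6+5+4+3+2+1 = 45.
Year 1: $202,815 × 9/45 = $40,563. Book value $203,252.
Year 2: $202,815 × 8/45 = $36,056. Book value $167,196.
Year 3: $202,815 × 7/45 = $31,549. Book value $135,647.
Year 4: $202,815 × 6/45 = $27,042. Book value $108,605.
Year 5: $202,815 × 5/45 = $22,535. Book value $86,070.
Accumulated through year 5 = $243,815 − $86,070 = $157,745.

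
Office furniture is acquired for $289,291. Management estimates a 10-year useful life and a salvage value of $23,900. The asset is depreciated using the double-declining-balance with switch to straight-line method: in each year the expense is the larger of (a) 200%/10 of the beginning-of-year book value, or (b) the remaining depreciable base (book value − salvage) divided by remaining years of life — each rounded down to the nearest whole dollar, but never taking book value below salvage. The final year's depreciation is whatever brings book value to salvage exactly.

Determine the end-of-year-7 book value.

Depreciable base = $289,291 − $23,900 = $265,391.
Year 1: DB = ⌊$289,291 × 200%/10⌋ = $57,858; SL = ⌊$265,391/10⌋ = $26,539 → take DB $57,858. Book value $231,433.
Year 2: DB = ⌊$231,433 × 200%/10⌋ = $46,286; SL = ⌊$207,533/9⌋ = $23,059 → take DB $46,286. Book value $185,147.
Year 3: DB = ⌊$185,147 × 200%/10⌋ = $37,029; SL = ⌊$161,247/8⌋ = $20,155 → take DB $37,029. Book value $148,118.
Year 4: DB = ⌊$148,118 × 200%/10⌋ = $29,623; SL = ⌊$124,218/7⌋ = $17,745 → take DB $29,623. Book value $118,495.
Year 5: DB = ⌊$118,495 × 200%/10⌋ = $23,699; SL = ⌊$94,595/6⌋ = $15,765 → take DB $23,699. Book value $94,796.
Year 6: DB = ⌊$94,796 × 200%/10⌋ = $18,959; SL = ⌊$70,896/5⌋ = $14,179 → take DB $18,959. Book value $75,837.
Year 7: DB = ⌊$75,837 × 200%/10⌋ = $15,167; SL = ⌊$51,937/4⌋ = $12,984 → take DB $15,167. Book value $60,670.

$60,670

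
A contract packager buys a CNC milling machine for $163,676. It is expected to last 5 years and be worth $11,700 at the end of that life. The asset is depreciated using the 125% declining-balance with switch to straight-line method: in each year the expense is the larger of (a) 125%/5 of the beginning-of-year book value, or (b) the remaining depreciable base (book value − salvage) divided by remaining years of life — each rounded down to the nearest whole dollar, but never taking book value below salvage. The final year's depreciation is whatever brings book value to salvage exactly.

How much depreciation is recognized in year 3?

$26,789

Depreciable base = $163,676 − $11,700 = $151,976.
Year 1: DB = ⌊$163,676 × 125%/5⌋ = $40,919; SL = ⌊$151,976/5⌋ = $30,395 → take DB $40,919. Book value $122,757.
Year 2: DB = ⌊$122,757 × 125%/5⌋ = $30,689; SL = ⌊$111,057/4⌋ = $27,764 → take DB $30,689. Book value $92,068.
Year 3: DB = ⌊$92,068 × 125%/5⌋ = $23,017; SL = ⌊$80,368/3⌋ = $26,789 → take SL $26,789. Book value $65,279.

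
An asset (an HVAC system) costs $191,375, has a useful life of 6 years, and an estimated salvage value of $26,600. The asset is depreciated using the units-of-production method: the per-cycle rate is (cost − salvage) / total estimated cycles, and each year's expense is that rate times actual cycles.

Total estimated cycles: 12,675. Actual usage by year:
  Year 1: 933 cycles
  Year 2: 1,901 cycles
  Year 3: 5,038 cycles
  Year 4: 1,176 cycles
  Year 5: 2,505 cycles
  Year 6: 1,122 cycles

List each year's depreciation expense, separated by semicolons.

$12,129; $24,713; $65,494; $15,288; $32,565; $14,586

Depreciable base = $191,375 − $26,600 = $164,775.
Rate = $164,775 / 12,675 cycles = $13 per cycle.
Year 1: 933 × $13 = $12,129. Book value $179,246.
Year 2: 1,901 × $13 = $24,713. Book value $154,533.
Year 3: 5,038 × $13 = $65,494. Book value $89,039.
Year 4: 1,176 × $13 = $15,288. Book value $73,751.
Year 5: 2,505 × $13 = $32,565. Book value $41,186.
Year 6: 1,122 × $13 = $14,586. Book value $26,600.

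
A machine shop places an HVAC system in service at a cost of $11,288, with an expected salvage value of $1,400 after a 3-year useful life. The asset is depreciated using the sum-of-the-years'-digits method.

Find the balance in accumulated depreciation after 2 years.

Depreciable base = $11,288 − $1,400 = $9,888.
Sum of the years' digits = 3+2+1 = 6.
Year 1: $9,888 × 3/6 = $4,944. Book value $6,344.
Year 2: $9,888 × 2/6 = $3,296. Book value $3,048.
Accumulated through year 2 = $11,288 − $3,048 = $8,240.

$8,240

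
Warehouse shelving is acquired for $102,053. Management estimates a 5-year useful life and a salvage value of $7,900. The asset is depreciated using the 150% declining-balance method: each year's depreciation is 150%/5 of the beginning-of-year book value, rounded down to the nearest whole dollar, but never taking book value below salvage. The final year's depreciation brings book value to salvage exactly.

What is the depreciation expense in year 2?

Depreciable base = $102,053 − $7,900 = $94,153.
Year 1: ⌊$102,053 × 150%/5⌋ = $30,615. Book value $71,438.
Year 2: ⌊$71,438 × 150%/5⌋ = $21,431. Book value $50,007.

$21,431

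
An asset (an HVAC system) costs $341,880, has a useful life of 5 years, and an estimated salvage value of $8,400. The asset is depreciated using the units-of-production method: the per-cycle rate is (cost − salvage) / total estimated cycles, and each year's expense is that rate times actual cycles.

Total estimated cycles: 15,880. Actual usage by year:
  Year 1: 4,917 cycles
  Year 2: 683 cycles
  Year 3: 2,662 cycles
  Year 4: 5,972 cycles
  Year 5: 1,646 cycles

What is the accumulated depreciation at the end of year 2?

$117,600

Depreciable base = $341,880 − $8,400 = $333,480.
Rate = $333,480 / 15,880 cycles = $21 per cycle.
Year 1: 4,917 × $21 = $103,257. Book value $238,623.
Year 2: 683 × $21 = $14,343. Book value $224,280.
Accumulated through year 2 = $341,880 − $224,280 = $117,600.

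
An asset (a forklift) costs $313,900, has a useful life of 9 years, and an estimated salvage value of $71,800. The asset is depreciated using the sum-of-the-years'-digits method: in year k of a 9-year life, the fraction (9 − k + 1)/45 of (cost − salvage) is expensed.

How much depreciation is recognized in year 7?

$16,140

Depreciable base = $313,900 − $71,800 = $242,100.
Sum of the years' digits = 9+8+7+6+5+4+3+2+1 = 45.
Year 1: $242,100 × 9/45 = $48,420. Book value $265,480.
Year 2: $242,100 × 8/45 = $43,040. Book value $222,440.
Year 3: $242,100 × 7/45 = $37,660. Book value $184,780.
Year 4: $242,100 × 6/45 = $32,280. Book value $152,500.
Year 5: $242,100 × 5/45 = $26,900. Book value $125,600.
Year 6: $242,100 × 4/45 = $21,520. Book value $104,080.
Year 7: $242,100 × 3/45 = $16,140. Book value $87,940.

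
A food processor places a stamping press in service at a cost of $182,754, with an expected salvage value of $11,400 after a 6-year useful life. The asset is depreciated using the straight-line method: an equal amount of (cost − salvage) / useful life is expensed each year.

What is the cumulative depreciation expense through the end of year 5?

Depreciable base = $182,754 − $11,400 = $171,354.
Annual expense = $171,354 / 6 = $28,559.
End of year 1: book value $154,195.
End of year 2: book value $125,636.
End of year 3: book value $97,077.
End of year 4: book value $68,518.
End of year 5: book value $39,959.
Accumulated through year 5 = $182,754 − $39,959 = $142,795.

$142,795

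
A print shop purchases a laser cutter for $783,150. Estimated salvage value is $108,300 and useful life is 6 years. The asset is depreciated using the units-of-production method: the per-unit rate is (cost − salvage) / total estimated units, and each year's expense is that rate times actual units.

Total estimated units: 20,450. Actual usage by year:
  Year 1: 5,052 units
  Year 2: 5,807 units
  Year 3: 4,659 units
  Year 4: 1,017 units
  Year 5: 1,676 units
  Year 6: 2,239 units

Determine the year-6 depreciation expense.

Depreciable base = $783,150 − $108,300 = $674,850.
Rate = $674,850 / 20,450 units = $33 per unit.
Year 1: 5,052 × $33 = $166,716. Book value $616,434.
Year 2: 5,807 × $33 = $191,631. Book value $424,803.
Year 3: 4,659 × $33 = $153,747. Book value $271,056.
Year 4: 1,017 × $33 = $33,561. Book value $237,495.
Year 5: 1,676 × $33 = $55,308. Book value $182,187.
Year 6: 2,239 × $33 = $73,887. Book value $108,300.

$73,887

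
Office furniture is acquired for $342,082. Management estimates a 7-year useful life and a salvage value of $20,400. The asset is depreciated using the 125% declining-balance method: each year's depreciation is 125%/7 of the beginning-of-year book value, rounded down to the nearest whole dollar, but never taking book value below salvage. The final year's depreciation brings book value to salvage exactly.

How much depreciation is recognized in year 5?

$27,811

Depreciable base = $342,082 − $20,400 = $321,682.
Year 1: ⌊$342,082 × 125%/7⌋ = $61,086. Book value $280,996.
Year 2: ⌊$280,996 × 125%/7⌋ = $50,177. Book value $230,819.
Year 3: ⌊$230,819 × 125%/7⌋ = $41,217. Book value $189,602.
Year 4: ⌊$189,602 × 125%/7⌋ = $33,857. Book value $155,745.
Year 5: ⌊$155,745 × 125%/7⌋ = $27,811. Book value $127,934.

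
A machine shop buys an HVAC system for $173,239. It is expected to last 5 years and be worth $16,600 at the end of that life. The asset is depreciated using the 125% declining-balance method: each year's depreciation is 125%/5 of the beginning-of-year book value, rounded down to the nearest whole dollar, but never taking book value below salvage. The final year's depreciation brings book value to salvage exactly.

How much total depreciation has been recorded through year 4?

Depreciable base = $173,239 − $16,600 = $156,639.
Year 1: ⌊$173,239 × 125%/5⌋ = $43,309. Book value $129,930.
Year 2: ⌊$129,930 × 125%/5⌋ = $32,482. Book value $97,448.
Year 3: ⌊$97,448 × 125%/5⌋ = $24,362. Book value $73,086.
Year 4: ⌊$73,086 × 125%/5⌋ = $18,271. Book value $54,815.
Accumulated through year 4 = $173,239 − $54,815 = $118,424.

$118,424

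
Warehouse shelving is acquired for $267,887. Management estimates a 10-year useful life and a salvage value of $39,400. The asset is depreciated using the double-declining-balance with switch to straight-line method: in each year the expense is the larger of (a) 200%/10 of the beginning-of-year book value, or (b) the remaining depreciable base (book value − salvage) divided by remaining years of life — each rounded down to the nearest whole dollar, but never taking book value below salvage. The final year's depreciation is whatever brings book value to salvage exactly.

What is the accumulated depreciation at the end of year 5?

$180,104

Depreciable base = $267,887 − $39,400 = $228,487.
Year 1: DB = ⌊$267,887 × 200%/10⌋ = $53,577; SL = ⌊$228,487/10⌋ = $22,848 → take DB $53,577. Book value $214,310.
Year 2: DB = ⌊$214,310 × 200%/10⌋ = $42,862; SL = ⌊$174,910/9⌋ = $19,434 → take DB $42,862. Book value $171,448.
Year 3: DB = ⌊$171,448 × 200%/10⌋ = $34,289; SL = ⌊$132,048/8⌋ = $16,506 → take DB $34,289. Book value $137,159.
Year 4: DB = ⌊$137,159 × 200%/10⌋ = $27,431; SL = ⌊$97,759/7⌋ = $13,965 → take DB $27,431. Book value $109,728.
Year 5: DB = ⌊$109,728 × 200%/10⌋ = $21,945; SL = ⌊$70,328/6⌋ = $11,721 → take DB $21,945. Book value $87,783.
Accumulated through year 5 = $267,887 − $87,783 = $180,104.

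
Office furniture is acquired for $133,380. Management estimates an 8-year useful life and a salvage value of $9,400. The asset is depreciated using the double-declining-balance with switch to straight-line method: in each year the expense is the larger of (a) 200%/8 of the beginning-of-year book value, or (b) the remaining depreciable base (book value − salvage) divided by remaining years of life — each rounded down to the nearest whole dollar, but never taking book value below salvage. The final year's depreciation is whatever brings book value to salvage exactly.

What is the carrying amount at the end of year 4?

Depreciable base = $133,380 − $9,400 = $123,980.
Year 1: DB = ⌊$133,380 × 200%/8⌋ = $33,345; SL = ⌊$123,980/8⌋ = $15,497 → take DB $33,345. Book value $100,035.
Year 2: DB = ⌊$100,035 × 200%/8⌋ = $25,008; SL = ⌊$90,635/7⌋ = $12,947 → take DB $25,008. Book value $75,027.
Year 3: DB = ⌊$75,027 × 200%/8⌋ = $18,756; SL = ⌊$65,627/6⌋ = $10,937 → take DB $18,756. Book value $56,271.
Year 4: DB = ⌊$56,271 × 200%/8⌋ = $14,067; SL = ⌊$46,871/5⌋ = $9,374 → take DB $14,067. Book value $42,204.

$42,204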